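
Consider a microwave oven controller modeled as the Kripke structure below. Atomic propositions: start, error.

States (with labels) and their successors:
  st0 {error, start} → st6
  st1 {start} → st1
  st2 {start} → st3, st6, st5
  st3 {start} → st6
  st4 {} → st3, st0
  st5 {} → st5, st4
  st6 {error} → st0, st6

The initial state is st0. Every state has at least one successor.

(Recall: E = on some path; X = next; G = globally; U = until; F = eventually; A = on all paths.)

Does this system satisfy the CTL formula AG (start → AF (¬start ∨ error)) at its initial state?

States satisfying start → AF (¬start ∨ error): {st0, st2, st3, st4, st5, st6}.
States satisfying AG (start → AF (¬start ∨ error)): {st0, st2, st3, st4, st5, st6}.
Every state reachable from st0 satisfies start → AF (¬start ∨ error).
st0 ∈ Sat(AG (start → AF (¬start ∨ error))).

Satisfied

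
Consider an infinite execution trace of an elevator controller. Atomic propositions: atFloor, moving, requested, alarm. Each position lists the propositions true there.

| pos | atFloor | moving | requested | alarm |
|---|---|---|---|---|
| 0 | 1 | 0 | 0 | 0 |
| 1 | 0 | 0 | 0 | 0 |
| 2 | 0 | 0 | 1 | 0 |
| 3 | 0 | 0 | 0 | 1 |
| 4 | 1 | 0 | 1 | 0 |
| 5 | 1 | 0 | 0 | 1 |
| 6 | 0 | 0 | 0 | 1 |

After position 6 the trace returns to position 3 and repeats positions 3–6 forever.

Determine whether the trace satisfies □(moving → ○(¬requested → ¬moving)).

Yes

moving → ○(¬requested → ¬moving) holds at every position 0..6, and those are all positions ever visited, so □(moving → ○(¬requested → ¬moving)) holds.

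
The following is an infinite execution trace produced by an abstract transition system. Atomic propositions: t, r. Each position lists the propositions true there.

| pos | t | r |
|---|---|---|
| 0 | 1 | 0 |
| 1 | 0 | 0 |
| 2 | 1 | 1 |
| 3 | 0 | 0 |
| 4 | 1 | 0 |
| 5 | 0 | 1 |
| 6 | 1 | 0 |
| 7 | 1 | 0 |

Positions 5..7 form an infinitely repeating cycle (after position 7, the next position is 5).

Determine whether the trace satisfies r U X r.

No

Walking from position 0: at position 0, X r has not yet held and r fails, so r U X r is false.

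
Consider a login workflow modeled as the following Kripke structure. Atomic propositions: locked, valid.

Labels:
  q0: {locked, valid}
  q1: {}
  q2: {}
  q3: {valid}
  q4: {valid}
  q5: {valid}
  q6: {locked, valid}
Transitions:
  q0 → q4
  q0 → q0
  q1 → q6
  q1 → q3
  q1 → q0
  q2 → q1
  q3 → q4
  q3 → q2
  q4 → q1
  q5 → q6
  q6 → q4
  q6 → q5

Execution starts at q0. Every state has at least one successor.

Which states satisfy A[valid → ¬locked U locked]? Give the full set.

{q0, q5, q6}

States satisfying valid → ¬locked: {q1, q2, q3, q4, q5}.
States satisfying locked: {q0, q6}.
States satisfying A[valid → ¬locked U locked]: {q0, q5, q6}.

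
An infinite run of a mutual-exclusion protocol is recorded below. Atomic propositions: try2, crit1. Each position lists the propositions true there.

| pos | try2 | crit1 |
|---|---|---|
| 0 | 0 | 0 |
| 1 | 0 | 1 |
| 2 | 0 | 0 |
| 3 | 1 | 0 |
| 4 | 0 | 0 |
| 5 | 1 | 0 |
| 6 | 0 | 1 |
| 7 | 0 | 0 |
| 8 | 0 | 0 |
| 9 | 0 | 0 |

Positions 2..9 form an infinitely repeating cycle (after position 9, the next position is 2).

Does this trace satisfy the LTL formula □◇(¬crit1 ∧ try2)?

◇(¬crit1 ∧ try2) holds at every position 0..9, and those are all positions ever visited, so □◇(¬crit1 ∧ try2) holds.

Yes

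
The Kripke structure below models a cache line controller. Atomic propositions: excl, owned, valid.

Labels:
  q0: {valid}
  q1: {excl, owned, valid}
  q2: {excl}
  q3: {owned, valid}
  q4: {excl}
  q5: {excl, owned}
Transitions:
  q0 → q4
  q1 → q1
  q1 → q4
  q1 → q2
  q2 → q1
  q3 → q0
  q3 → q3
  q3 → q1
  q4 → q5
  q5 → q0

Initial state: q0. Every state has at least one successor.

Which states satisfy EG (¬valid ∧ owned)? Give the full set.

States satisfying ¬valid ∧ owned: {q5}.
States satisfying EG (¬valid ∧ owned): ∅.

none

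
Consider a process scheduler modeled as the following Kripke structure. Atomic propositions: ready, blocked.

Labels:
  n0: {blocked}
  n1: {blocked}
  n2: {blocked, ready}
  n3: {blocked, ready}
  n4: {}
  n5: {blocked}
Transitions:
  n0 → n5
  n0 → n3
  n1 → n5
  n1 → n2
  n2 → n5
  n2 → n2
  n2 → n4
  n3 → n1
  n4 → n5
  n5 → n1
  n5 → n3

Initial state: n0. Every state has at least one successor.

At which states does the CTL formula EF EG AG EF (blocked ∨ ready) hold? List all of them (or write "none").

States satisfying EG AG EF (blocked ∨ ready): {n0, n1, n2, n3, n4, n5}.
States satisfying EF EG AG EF (blocked ∨ ready): {n0, n1, n2, n3, n4, n5}.

{n0, n1, n2, n3, n4, n5}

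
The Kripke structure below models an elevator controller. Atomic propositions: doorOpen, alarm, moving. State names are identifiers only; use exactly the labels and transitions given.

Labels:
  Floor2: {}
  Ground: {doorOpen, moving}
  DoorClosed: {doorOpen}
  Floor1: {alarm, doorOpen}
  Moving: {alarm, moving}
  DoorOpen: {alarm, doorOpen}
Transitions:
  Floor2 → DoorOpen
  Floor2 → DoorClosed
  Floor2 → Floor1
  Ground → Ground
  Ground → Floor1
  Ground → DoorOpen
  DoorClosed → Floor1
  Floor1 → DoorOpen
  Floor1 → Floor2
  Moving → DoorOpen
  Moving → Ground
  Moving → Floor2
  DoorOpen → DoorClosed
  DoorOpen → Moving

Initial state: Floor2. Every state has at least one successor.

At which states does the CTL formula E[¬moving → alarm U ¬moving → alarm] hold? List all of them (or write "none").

{Ground, Floor1, Moving, DoorOpen}

States satisfying ¬moving → alarm: {Ground, Floor1, Moving, DoorOpen}.
States satisfying E[¬moving → alarm U ¬moving → alarm]: {Ground, Floor1, Moving, DoorOpen}.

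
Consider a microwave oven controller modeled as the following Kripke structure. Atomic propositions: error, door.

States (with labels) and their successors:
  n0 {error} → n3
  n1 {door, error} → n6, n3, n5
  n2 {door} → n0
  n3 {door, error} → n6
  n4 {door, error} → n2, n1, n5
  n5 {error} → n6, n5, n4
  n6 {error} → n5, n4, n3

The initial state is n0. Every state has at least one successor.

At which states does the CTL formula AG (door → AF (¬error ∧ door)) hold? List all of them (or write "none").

States satisfying door → AF (¬error ∧ door): {n0, n2, n5, n6}.
States satisfying AG (door → AF (¬error ∧ door)): ∅.

none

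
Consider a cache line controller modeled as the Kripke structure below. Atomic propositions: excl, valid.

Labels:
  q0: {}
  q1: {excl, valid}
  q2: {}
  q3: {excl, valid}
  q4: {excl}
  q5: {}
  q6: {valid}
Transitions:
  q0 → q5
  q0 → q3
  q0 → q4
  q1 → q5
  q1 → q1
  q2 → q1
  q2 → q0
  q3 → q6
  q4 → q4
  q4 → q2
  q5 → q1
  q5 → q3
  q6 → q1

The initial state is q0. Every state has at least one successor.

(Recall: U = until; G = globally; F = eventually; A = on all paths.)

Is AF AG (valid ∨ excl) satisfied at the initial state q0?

States satisfying AG (valid ∨ excl): ∅.
States satisfying AF AG (valid ∨ excl): ∅.
There is a path from q0 along which AG (valid ∨ excl) never holds.
q0 ∉ Sat(AF AG (valid ∨ excl)).

Does not hold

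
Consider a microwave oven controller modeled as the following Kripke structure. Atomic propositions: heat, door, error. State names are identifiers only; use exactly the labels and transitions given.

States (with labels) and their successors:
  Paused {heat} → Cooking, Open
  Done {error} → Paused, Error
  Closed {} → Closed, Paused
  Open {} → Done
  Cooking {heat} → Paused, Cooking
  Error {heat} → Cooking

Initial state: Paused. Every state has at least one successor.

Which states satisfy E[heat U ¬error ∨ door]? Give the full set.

States satisfying heat: {Paused, Cooking, Error}.
States satisfying ¬error ∨ door: {Paused, Closed, Open, Cooking, Error}.
States satisfying E[heat U ¬error ∨ door]: {Paused, Closed, Open, Cooking, Error}.

{Paused, Closed, Open, Cooking, Error}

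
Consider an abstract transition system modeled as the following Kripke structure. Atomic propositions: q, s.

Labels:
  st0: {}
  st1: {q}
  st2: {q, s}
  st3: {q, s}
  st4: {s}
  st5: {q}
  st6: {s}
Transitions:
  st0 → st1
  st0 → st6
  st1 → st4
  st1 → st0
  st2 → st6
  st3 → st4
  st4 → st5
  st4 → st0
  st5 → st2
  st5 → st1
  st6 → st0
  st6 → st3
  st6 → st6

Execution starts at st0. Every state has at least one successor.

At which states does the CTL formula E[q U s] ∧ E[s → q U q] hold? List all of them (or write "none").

{st1, st2, st3, st5}

States satisfying q: {st1, st2, st3, st5}.
States satisfying s: {st2, st3, st4, st6}.
States satisfying E[q U s]: {st1, st2, st3, st4, st5, st6}.
States satisfying s → q: {st0, st1, st2, st3, st5}.
States satisfying E[s → q U q]: {st0, st1, st2, st3, st5}.
States satisfying E[q U s] ∧ E[s → q U q]: {st1, st2, st3, st5}.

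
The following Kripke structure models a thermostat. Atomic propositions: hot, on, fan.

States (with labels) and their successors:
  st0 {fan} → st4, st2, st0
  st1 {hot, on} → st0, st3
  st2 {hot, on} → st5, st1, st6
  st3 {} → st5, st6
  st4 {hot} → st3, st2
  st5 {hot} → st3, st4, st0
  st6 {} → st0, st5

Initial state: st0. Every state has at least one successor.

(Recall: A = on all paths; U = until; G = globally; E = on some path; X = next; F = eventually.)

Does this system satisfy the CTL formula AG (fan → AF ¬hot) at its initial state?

Satisfied

States satisfying fan → AF ¬hot: {st0, st1, st2, st3, st4, st5, st6}.
States satisfying AG (fan → AF ¬hot): {st0, st1, st2, st3, st4, st5, st6}.
Every state reachable from st0 satisfies fan → AF ¬hot.
st0 ∈ Sat(AG (fan → AF ¬hot)).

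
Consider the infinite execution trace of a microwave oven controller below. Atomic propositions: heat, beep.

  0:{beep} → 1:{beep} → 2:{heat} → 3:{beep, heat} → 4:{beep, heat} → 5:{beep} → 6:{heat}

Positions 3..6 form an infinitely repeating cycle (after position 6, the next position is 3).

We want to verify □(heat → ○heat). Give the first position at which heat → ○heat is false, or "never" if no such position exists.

4

Check heat → ○heat at each position in order: 0 ✓, 1 ✓, 2 ✓, 3 ✓.
At position 4 the labels are {beep, heat} and the next position 5 has {beep}, so heat → ○heat is false there. This is the first violation.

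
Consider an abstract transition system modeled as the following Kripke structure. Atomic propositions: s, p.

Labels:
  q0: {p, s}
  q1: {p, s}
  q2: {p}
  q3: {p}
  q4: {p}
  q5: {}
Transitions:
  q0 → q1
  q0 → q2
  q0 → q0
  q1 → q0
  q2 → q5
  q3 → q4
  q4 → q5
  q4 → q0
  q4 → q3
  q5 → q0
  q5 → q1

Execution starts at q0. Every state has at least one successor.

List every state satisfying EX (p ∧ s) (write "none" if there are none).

{q0, q1, q4, q5}

States satisfying p ∧ s: {q0, q1}.
States satisfying EX (p ∧ s): {q0, q1, q4, q5}.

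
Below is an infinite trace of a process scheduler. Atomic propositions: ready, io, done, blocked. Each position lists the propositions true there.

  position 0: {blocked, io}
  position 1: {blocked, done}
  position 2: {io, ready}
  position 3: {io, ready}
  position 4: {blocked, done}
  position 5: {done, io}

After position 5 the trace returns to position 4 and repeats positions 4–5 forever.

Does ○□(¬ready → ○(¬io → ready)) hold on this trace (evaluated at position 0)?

No

The position after 0 is 1; □(¬ready → ○(¬io → ready)) is false there.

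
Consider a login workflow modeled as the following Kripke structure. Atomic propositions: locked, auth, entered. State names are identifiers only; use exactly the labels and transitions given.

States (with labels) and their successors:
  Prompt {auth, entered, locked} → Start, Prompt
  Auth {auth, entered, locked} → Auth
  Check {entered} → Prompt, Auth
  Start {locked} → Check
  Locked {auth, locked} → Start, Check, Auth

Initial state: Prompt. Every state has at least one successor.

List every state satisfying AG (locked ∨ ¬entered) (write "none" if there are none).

{Auth}

States satisfying locked ∨ ¬entered: {Prompt, Auth, Start, Locked}.
States satisfying AG (locked ∨ ¬entered): {Auth}.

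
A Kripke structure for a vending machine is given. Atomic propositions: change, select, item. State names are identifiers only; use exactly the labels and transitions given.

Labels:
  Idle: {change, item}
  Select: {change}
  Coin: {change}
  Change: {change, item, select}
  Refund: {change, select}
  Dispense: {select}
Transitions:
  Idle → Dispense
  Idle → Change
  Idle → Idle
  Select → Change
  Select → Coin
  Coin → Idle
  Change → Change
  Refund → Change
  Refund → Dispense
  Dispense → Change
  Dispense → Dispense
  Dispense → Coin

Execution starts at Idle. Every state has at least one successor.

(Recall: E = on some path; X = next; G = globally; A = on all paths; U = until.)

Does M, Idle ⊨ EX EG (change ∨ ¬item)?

States satisfying EG (change ∨ ¬item): {Idle, Select, Coin, Change, Refund, Dispense}.
States satisfying EX EG (change ∨ ¬item): {Idle, Select, Coin, Change, Refund, Dispense}.
Idle ∈ Sat(EX EG (change ∨ ¬item)).

Yes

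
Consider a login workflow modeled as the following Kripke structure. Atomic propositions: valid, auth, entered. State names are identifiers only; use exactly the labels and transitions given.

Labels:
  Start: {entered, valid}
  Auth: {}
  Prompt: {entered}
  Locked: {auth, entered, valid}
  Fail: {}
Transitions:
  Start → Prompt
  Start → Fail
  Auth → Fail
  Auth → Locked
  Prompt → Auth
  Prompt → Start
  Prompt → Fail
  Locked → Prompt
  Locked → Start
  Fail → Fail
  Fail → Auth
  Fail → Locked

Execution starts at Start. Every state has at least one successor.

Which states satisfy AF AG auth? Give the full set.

States satisfying AG auth: ∅.
States satisfying AF AG auth: ∅.

none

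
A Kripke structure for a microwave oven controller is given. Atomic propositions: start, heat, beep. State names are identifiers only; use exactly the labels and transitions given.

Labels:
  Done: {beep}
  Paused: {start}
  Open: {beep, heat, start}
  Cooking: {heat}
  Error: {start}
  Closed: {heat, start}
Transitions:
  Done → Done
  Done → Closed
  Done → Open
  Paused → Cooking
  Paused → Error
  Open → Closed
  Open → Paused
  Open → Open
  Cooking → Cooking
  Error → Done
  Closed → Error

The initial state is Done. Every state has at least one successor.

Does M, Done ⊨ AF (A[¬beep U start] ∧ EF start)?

States satisfying A[¬beep U start] ∧ EF start: {Paused, Open, Error, Closed}.
States satisfying AF (A[¬beep U start] ∧ EF start): {Paused, Open, Error, Closed}.
There is a path from Done along which A[¬beep U start] ∧ EF start never holds.
Done ∉ Sat(AF (A[¬beep U start] ∧ EF start)).

Violated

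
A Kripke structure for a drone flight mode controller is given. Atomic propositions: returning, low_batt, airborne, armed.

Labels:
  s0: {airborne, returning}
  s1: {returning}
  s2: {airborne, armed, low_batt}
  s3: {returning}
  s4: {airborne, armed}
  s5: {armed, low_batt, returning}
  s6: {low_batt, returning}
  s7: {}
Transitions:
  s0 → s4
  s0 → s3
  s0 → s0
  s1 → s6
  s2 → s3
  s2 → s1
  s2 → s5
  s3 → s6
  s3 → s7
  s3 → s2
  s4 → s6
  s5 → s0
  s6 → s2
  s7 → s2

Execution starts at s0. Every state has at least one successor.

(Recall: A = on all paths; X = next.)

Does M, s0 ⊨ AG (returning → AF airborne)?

Satisfied

States satisfying returning → AF airborne: {s0, s1, s2, s3, s4, s5, s6, s7}.
States satisfying AG (returning → AF airborne): {s0, s1, s2, s3, s4, s5, s6, s7}.
Every state reachable from s0 satisfies returning → AF airborne.
s0 ∈ Sat(AG (returning → AF airborne)).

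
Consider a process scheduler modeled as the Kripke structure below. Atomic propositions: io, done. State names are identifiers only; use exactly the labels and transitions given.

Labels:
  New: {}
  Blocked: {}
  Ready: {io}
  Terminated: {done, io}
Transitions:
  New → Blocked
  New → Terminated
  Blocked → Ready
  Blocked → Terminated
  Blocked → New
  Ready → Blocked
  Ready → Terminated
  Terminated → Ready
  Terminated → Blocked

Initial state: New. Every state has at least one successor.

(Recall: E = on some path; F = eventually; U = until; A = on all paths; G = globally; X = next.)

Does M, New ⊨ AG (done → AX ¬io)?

Violated

States satisfying done → AX ¬io: {New, Blocked, Ready}.
States satisfying AG (done → AX ¬io): ∅.
Terminated is reachable from New and violates done → AX ¬io, so AG fails at New.
New ∉ Sat(AG (done → AX ¬io)).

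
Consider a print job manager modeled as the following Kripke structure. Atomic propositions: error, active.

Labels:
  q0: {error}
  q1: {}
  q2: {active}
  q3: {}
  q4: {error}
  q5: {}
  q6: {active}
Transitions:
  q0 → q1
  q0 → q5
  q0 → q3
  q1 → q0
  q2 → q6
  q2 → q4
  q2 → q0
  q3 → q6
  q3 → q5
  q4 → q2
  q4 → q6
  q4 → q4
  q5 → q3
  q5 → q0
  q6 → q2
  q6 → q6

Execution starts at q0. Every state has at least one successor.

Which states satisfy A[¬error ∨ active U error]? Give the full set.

{q0, q1, q4}

States satisfying ¬error ∨ active: {q1, q2, q3, q5, q6}.
States satisfying error: {q0, q4}.
States satisfying A[¬error ∨ active U error]: {q0, q1, q4}.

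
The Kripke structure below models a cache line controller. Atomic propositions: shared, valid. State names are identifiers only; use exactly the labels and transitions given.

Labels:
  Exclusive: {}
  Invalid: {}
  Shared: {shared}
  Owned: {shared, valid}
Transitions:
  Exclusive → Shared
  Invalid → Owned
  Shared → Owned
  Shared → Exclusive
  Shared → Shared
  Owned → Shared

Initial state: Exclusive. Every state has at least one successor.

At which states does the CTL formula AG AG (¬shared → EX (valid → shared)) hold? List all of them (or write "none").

{Exclusive, Invalid, Shared, Owned}

States satisfying AG (¬shared → EX (valid → shared)): {Exclusive, Invalid, Shared, Owned}.
States satisfying AG AG (¬shared → EX (valid → shared)): {Exclusive, Invalid, Shared, Owned}.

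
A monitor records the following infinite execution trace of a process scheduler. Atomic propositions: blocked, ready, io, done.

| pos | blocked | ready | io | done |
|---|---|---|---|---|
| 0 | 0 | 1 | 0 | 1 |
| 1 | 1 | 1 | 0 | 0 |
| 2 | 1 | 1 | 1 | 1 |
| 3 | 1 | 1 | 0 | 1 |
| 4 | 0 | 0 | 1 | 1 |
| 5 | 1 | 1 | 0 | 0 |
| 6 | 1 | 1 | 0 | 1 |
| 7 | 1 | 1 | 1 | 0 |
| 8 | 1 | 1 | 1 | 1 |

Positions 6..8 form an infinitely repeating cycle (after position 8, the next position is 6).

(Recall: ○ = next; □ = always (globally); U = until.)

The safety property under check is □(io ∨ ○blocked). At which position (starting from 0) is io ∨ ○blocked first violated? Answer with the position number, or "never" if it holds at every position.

3

Check io ∨ ○blocked at each position in order: 0 ✓, 1 ✓, 2 ✓.
At position 3 the labels are {blocked, done, ready} and the next position 4 has {done, io}, so io ∨ ○blocked is false there. This is the first violation.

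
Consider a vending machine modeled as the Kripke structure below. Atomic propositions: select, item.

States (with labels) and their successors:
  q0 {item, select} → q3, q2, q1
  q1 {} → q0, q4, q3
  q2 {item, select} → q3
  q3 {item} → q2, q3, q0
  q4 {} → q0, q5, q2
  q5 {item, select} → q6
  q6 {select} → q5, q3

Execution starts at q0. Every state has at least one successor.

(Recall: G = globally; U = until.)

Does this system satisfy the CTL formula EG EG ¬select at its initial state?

Does not hold

States satisfying EG ¬select: {q1, q3}.
States satisfying EG EG ¬select: {q1, q3}.
No suitable path/successor from q0 witnesses the formula.
q0 ∉ Sat(EG EG ¬select).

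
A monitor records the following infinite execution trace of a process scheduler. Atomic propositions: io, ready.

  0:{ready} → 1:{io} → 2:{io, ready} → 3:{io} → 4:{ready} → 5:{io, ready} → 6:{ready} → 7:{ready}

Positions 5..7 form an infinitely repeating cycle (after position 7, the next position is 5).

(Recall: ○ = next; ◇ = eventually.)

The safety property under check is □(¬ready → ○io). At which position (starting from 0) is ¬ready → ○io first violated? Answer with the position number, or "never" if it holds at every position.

3

Check ¬ready → ○io at each position in order: 0 ✓, 1 ✓, 2 ✓.
At position 3 the labels are {io} and the next position 4 has {ready}, so ¬ready → ○io is false there. This is the first violation.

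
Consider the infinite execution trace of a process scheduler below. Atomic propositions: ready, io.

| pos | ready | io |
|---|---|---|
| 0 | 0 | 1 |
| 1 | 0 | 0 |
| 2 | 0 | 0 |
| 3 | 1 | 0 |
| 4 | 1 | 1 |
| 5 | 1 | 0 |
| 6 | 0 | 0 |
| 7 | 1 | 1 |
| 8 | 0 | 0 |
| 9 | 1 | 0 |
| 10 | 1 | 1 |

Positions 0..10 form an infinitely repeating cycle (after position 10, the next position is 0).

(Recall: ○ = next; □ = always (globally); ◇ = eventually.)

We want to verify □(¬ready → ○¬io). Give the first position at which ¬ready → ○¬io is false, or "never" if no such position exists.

6

Check ¬ready → ○¬io at each position in order: 0 ✓, 1 ✓, 2 ✓, 3 ✓, 4 ✓, 5 ✓.
At position 6 the labels are {} and the next position 7 has {io, ready}, so ¬ready → ○¬io is false there. This is the first violation.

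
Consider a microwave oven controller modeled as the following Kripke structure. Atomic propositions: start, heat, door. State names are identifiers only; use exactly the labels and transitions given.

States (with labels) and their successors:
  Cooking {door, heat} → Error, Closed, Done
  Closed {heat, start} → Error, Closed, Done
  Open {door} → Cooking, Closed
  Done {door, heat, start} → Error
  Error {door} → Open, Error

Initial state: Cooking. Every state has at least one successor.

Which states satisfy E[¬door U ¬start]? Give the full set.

States satisfying ¬door: {Closed}.
States satisfying ¬start: {Cooking, Open, Error}.
States satisfying E[¬door U ¬start]: {Cooking, Closed, Open, Error}.

{Cooking, Closed, Open, Error}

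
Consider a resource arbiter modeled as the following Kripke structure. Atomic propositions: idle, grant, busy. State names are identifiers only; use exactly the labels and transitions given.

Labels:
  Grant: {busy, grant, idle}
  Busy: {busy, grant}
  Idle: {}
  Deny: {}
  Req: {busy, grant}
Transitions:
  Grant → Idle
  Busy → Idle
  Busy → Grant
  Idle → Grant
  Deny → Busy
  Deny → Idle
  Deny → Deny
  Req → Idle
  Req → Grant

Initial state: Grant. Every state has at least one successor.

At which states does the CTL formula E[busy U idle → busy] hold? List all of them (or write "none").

{Grant, Busy, Idle, Deny, Req}

States satisfying busy: {Grant, Busy, Req}.
States satisfying idle → busy: {Grant, Busy, Idle, Deny, Req}.
States satisfying E[busy U idle → busy]: {Grant, Busy, Idle, Deny, Req}.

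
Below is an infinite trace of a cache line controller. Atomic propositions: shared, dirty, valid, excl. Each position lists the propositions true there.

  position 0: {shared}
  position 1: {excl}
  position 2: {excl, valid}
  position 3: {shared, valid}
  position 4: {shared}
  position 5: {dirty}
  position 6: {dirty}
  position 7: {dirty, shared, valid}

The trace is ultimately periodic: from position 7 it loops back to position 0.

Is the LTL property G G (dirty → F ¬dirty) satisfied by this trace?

G (dirty → F ¬dirty) holds at every position 0..7, and those are all positions ever visited, so G G (dirty → F ¬dirty) holds.

Satisfied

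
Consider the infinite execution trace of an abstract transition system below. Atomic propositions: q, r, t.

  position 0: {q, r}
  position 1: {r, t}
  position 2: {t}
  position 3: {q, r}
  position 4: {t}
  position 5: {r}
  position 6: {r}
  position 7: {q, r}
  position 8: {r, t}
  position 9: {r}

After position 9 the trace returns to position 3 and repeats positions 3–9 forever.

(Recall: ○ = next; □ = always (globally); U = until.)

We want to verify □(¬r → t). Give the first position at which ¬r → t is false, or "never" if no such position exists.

never

¬r → t holds at every position 0..9, and those are all the positions the trace ever visits, so the invariant □(¬r → t) is never violated.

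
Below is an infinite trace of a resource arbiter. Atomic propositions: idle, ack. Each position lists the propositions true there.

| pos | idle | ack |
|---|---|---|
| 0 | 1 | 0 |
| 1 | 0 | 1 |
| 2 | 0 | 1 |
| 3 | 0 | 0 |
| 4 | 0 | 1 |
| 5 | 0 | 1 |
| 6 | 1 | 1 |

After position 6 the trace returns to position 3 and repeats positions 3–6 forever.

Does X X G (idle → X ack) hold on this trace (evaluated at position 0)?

The position after 0 is 1; X G (idle → X ack) is false there.

Does not hold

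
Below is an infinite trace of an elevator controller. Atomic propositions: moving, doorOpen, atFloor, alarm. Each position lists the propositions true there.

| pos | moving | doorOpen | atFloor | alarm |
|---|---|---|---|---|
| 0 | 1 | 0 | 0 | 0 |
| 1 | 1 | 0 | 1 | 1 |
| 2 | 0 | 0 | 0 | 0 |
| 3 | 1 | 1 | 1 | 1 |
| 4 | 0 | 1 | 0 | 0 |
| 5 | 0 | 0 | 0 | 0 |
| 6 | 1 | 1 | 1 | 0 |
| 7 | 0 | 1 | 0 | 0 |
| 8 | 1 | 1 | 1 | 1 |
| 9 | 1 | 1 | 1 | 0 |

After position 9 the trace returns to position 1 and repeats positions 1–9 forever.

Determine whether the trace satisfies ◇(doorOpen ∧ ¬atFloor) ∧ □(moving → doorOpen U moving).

doorOpen ∧ ¬atFloor holds at position 4, which is reachable from 0, so ◇(doorOpen ∧ ¬atFloor) holds.
moving → doorOpen U moving holds at every position 0..9, and those are all positions ever visited, so □(moving → doorOpen U moving) holds.
Positions where moving holds: 0, 1, 3, 6, 8, 9.
Check doorOpen U moving at each: 0→ok, 1→ok, 3→ok, 6→ok, 8→ok, 9→ok.
At position 0: ◇(doorOpen ∧ ¬atFloor) is true; □(moving → doorOpen U moving) is true; so ◇(doorOpen ∧ ¬atFloor) ∧ □(moving → doorOpen U moving) is true.

Yes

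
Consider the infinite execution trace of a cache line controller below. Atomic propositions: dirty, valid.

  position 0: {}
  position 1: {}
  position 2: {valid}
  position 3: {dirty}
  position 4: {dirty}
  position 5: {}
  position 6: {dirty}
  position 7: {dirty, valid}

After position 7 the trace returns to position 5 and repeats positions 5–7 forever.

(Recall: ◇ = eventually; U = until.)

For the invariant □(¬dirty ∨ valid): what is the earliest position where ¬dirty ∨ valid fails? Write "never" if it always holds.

3

Check ¬dirty ∨ valid at each position in order: 0 ✓, 1 ✓, 2 ✓.
At position 3 the labels are {dirty}, so ¬dirty ∨ valid is false there. This is the first violation.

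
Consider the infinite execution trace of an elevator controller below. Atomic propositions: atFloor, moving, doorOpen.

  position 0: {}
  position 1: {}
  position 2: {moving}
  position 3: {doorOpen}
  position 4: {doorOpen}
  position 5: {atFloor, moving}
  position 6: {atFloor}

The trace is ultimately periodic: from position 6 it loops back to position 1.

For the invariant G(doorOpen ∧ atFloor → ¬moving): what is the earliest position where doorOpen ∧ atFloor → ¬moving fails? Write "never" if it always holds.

never

doorOpen ∧ atFloor → ¬moving holds at every position 0..6, and those are all the positions the trace ever visits, so the invariant G(doorOpen ∧ atFloor → ¬moving) is never violated.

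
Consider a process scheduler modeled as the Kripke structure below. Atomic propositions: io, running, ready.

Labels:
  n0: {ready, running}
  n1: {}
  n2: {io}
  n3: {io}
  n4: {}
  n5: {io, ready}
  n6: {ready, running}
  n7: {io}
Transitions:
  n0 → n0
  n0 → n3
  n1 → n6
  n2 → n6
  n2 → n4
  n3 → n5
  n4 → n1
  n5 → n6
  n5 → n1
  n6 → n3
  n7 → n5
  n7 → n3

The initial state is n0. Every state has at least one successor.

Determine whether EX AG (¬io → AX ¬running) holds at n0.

Does not hold

States satisfying AG (¬io → AX ¬running): ∅.
States satisfying EX AG (¬io → AX ¬running): ∅.
No suitable path/successor from n0 witnesses the formula.
n0 ∉ Sat(EX AG (¬io → AX ¬running)).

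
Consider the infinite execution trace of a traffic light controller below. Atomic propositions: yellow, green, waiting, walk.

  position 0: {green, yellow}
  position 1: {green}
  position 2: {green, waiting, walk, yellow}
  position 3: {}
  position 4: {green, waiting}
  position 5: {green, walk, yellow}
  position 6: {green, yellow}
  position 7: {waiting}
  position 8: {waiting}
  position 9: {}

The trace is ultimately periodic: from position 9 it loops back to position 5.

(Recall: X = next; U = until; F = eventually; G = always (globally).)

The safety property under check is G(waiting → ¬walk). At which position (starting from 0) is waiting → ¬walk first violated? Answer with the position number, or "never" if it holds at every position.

2

Check waiting → ¬walk at each position in order: 0 ✓, 1 ✓.
At position 2 the labels are {green, waiting, walk, yellow}, so waiting → ¬walk is false there. This is the first violation.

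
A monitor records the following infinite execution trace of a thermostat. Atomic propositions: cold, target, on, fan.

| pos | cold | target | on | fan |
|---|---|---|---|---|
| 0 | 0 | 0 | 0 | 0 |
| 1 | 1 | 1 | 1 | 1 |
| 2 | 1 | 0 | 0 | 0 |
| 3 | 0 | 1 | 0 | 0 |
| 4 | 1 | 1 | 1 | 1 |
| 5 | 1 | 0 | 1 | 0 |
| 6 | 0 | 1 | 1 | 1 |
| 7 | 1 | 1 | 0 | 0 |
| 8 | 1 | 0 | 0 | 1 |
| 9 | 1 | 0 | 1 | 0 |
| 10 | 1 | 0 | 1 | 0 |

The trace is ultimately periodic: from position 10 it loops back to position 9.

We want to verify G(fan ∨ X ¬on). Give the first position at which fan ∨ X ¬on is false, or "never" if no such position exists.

0

At position 0 the labels are {} and the next position 1 has {cold, fan, on, target}, so fan ∨ X ¬on is false there. This is the first violation.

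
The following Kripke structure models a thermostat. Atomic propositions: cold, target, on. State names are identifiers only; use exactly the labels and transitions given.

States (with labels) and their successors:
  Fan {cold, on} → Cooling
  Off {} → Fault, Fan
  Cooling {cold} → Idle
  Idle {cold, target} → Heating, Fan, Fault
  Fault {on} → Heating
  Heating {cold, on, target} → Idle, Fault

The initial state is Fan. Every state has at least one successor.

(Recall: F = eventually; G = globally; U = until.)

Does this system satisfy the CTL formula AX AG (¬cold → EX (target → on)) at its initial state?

States satisfying AG (¬cold → EX (target → on)): {Fan, Off, Cooling, Idle, Fault, Heating}.
States satisfying AX AG (¬cold → EX (target → on)): {Fan, Off, Cooling, Idle, Fault, Heating}.
Fan ∈ Sat(AX AG (¬cold → EX (target → on))).

Satisfied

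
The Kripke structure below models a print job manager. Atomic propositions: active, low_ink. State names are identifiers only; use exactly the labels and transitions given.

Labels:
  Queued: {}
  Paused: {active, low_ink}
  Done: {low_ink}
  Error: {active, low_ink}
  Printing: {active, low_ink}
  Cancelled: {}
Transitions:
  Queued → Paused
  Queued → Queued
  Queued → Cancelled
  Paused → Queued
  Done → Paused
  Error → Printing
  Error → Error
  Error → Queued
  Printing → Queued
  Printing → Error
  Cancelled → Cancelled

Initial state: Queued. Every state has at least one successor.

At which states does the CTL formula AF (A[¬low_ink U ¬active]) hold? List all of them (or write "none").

States satisfying A[¬low_ink U ¬active]: {Queued, Done, Cancelled}.
States satisfying AF (A[¬low_ink U ¬active]): {Queued, Paused, Done, Cancelled}.

{Queued, Paused, Done, Cancelled}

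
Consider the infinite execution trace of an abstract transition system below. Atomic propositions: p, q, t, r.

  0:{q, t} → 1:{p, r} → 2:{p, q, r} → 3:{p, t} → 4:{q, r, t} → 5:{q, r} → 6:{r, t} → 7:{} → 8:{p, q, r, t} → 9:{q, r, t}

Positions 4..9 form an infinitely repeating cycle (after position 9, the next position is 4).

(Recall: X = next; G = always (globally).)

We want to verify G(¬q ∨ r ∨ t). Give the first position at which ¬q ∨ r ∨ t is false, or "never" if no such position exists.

¬q ∨ r ∨ t holds at every position 0..9, and those are all the positions the trace ever visits, so the invariant G(¬q ∨ r ∨ t) is never violated.

never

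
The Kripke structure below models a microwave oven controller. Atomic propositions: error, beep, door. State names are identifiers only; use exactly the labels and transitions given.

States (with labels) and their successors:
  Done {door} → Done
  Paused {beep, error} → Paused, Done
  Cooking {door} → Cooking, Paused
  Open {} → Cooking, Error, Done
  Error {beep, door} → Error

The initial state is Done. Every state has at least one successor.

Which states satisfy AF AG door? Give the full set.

States satisfying AG door: {Done, Error}.
States satisfying AF AG door: {Done, Error}.

{Done, Error}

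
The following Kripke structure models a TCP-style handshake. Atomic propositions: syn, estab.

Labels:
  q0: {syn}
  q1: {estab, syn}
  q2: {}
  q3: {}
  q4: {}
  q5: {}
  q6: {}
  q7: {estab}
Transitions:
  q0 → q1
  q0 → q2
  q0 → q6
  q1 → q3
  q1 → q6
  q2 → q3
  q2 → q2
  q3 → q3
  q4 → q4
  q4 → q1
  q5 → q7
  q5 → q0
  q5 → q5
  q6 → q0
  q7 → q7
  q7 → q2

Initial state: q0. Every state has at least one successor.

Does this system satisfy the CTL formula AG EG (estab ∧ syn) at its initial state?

States satisfying EG (estab ∧ syn): ∅.
States satisfying AG EG (estab ∧ syn): ∅.
q0 is reachable from q0 and violates EG (estab ∧ syn), so AG fails at q0.
q0 ∉ Sat(AG EG (estab ∧ syn)).

No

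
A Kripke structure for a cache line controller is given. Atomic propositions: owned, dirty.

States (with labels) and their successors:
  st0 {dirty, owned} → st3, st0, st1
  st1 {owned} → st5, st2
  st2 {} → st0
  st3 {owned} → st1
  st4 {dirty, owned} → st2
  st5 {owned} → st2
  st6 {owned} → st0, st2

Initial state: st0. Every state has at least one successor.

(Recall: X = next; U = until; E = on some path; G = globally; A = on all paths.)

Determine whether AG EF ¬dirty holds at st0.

Satisfied

States satisfying EF ¬dirty: {st0, st1, st2, st3, st4, st5, st6}.
States satisfying AG EF ¬dirty: {st0, st1, st2, st3, st4, st5, st6}.
Every state reachable from st0 satisfies EF ¬dirty.
st0 ∈ Sat(AG EF ¬dirty).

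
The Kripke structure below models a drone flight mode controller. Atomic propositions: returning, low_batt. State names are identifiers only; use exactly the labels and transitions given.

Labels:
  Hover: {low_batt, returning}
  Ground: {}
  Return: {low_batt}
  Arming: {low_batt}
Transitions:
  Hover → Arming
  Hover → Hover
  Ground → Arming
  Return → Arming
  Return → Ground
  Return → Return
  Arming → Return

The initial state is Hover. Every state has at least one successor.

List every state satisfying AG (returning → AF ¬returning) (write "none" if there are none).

{Ground, Return, Arming}

States satisfying returning → AF ¬returning: {Ground, Return, Arming}.
States satisfying AG (returning → AF ¬returning): {Ground, Return, Arming}.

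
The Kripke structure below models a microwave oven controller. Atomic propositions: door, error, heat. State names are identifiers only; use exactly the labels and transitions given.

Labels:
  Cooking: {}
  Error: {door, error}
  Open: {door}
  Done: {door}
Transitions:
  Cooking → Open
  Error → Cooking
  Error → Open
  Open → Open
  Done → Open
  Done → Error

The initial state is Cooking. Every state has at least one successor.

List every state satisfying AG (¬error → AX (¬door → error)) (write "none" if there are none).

{Cooking, Error, Open, Done}

States satisfying ¬error → AX (¬door → error): {Cooking, Error, Open, Done}.
States satisfying AG (¬error → AX (¬door → error)): {Cooking, Error, Open, Done}.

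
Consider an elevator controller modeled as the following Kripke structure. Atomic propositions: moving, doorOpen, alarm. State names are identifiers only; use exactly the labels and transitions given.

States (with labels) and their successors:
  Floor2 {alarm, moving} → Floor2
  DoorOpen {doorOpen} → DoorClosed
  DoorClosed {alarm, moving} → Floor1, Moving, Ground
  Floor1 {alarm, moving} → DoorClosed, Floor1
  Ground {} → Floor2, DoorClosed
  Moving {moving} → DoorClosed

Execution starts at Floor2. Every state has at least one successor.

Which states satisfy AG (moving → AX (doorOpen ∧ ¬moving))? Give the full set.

States satisfying moving → AX (doorOpen ∧ ¬moving): {DoorOpen, Ground}.
States satisfying AG (moving → AX (doorOpen ∧ ¬moving)): ∅.

none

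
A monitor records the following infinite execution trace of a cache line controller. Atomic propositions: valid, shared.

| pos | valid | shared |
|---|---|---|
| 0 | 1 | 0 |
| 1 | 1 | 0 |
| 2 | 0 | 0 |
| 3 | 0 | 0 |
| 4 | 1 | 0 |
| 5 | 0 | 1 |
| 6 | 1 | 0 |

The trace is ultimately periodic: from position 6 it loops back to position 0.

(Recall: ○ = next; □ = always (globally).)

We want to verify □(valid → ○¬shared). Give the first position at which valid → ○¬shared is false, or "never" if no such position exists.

Check valid → ○¬shared at each position in order: 0 ✓, 1 ✓, 2 ✓, 3 ✓.
At position 4 the labels are {valid} and the next position 5 has {shared}, so valid → ○¬shared is false there. This is the first violation.

4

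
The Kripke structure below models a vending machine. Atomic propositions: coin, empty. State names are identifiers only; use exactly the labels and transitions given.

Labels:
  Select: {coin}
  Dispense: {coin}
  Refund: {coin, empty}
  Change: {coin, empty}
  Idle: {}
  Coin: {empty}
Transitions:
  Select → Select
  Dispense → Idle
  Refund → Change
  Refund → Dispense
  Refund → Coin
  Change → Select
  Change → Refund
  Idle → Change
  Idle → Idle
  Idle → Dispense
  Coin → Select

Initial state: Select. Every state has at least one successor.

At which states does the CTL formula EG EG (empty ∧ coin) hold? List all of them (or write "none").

{Refund, Change}

States satisfying EG (empty ∧ coin): {Refund, Change}.
States satisfying EG EG (empty ∧ coin): {Refund, Change}.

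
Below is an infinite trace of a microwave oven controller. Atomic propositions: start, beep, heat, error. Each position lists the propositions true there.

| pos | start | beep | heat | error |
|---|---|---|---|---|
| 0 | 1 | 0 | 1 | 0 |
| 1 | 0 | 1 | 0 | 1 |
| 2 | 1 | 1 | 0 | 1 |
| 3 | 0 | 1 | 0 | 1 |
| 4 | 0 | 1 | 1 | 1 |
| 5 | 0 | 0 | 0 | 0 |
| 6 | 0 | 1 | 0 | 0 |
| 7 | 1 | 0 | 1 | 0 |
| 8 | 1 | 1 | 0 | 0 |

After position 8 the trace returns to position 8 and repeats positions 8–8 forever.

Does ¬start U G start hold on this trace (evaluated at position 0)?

Walking from position 0: at position 0, G start has not yet held and ¬start fails, so ¬start U G start is false.

Violated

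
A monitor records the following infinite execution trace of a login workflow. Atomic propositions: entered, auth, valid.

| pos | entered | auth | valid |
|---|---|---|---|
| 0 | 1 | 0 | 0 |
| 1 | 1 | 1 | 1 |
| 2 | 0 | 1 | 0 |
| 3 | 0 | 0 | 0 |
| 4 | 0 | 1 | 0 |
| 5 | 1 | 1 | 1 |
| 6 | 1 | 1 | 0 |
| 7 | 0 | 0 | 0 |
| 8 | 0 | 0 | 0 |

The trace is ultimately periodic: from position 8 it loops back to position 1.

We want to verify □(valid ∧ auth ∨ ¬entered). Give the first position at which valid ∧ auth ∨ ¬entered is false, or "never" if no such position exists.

At position 0 the labels are {entered}, so valid ∧ auth ∨ ¬entered is false there. This is the first violation.

0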